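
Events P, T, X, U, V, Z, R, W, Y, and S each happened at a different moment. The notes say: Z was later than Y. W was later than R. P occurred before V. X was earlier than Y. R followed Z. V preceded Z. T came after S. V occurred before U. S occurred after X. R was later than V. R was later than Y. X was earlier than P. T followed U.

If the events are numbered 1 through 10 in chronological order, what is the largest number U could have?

U must come before T — 1 event forced after it.
Everything else can be placed before U in some valid order, so U can sit as late as position 10 − 1 = 9.

9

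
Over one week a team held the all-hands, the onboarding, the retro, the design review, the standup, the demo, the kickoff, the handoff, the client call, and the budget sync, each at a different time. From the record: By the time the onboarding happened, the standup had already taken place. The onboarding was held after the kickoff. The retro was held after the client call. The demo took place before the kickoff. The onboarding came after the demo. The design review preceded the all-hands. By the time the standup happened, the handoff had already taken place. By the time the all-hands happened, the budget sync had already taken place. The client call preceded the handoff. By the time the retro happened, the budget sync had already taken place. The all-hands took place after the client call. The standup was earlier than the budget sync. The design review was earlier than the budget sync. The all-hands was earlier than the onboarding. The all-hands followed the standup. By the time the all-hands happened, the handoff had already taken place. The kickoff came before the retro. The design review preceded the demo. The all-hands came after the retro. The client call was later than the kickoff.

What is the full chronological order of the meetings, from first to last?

the design review, the demo, the kickoff, the client call, the handoff, the standup, the budget sync, the retro, the all-hands, the onboarding

The constraints fix every adjacent pair, so only one ordering works:
the design review → the demo → the kickoff → the client call → the handoff → the standup → the budget sync → the retro → the all-hands → the onboarding.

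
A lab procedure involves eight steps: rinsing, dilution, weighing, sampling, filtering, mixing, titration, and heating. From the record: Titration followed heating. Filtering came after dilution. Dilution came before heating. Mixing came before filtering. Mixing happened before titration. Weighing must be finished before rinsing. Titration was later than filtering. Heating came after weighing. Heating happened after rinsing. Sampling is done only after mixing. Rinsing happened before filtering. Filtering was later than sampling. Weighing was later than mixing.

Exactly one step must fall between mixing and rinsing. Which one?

Tracing the constraints gives mixing → weighing → rinsing, so weighing sits after mixing and before rinsing.
No other step is forced both after mixing and before rinsing.

weighing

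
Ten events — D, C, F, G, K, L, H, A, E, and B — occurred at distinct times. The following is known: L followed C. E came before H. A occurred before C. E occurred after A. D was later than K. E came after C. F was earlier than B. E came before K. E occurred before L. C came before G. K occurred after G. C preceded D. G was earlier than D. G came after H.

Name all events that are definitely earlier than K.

A, C, E, G, H

Directly stated before K: E and G.
A reaches K via A → E → K.
C reaches K via C → G → K.
H reaches K via H → G → K.
No chain forces B (or any of the others) ahead of K.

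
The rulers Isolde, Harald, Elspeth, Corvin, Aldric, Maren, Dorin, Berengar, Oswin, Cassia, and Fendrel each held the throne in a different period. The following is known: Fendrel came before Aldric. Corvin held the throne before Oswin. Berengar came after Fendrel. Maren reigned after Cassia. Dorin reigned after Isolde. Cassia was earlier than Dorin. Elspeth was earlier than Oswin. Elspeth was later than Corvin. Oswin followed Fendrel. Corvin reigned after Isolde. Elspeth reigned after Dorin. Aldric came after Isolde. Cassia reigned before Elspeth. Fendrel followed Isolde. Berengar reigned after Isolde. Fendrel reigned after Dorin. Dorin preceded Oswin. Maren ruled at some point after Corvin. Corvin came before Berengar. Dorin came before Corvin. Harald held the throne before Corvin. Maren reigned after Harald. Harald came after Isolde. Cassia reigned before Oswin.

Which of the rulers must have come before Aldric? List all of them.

Cassia, Dorin, Fendrel, Isolde

Directly stated before Aldric: Fendrel and Isolde.
Cassia reaches Aldric via Cassia → Dorin → Fendrel → Aldric.
Dorin reaches Aldric via Dorin → Fendrel → Aldric.
No chain forces Maren (or any of the others) ahead of Aldric.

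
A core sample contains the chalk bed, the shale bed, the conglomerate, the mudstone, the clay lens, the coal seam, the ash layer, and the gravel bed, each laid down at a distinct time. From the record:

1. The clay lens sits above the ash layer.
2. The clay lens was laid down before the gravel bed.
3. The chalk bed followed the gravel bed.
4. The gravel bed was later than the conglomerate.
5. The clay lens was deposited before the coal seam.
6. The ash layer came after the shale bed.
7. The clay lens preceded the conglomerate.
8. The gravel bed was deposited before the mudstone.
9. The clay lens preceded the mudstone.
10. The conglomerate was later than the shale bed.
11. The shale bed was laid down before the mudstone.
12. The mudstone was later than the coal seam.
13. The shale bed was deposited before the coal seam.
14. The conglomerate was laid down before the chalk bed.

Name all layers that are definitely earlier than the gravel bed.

Directly stated before the gravel bed: the clay lens and the conglomerate.
The ash layer reaches the gravel bed via the ash layer → the clay lens → the gravel bed.
The shale bed reaches the gravel bed via the shale bed → the conglomerate → the gravel bed.

the ash layer, the clay lens, the conglomerate, the shale bed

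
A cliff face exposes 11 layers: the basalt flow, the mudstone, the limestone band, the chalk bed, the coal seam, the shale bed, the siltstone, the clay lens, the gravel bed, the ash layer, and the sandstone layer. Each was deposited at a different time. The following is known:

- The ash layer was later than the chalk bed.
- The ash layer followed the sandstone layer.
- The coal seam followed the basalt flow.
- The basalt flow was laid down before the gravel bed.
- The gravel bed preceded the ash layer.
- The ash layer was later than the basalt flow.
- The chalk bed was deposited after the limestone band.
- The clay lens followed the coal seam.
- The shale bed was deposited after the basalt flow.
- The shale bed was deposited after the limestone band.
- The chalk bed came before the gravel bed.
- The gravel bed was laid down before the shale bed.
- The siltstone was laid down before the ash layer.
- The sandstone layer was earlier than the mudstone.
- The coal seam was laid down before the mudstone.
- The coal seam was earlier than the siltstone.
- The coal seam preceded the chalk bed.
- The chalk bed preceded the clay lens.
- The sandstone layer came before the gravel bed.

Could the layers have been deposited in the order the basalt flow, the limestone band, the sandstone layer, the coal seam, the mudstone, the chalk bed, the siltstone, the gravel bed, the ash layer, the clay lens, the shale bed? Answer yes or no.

Check each stated constraint against the proposed order — e.g. the limestone band is ahead of the shale bed; the basalt flow is ahead of the shale bed. Every pair is in the required order; nothing is violated.

yes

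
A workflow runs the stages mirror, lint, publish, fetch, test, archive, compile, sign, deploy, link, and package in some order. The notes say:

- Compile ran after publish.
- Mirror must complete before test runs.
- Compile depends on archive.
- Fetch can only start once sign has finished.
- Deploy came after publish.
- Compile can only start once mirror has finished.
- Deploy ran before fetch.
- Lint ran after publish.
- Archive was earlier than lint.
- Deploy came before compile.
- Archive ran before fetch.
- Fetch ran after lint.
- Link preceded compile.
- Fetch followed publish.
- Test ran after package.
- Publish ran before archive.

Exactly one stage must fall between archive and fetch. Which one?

Tracing the constraints gives archive → lint → fetch, so lint sits after archive and before fetch.
No other stage is forced both after archive and before fetch.

lint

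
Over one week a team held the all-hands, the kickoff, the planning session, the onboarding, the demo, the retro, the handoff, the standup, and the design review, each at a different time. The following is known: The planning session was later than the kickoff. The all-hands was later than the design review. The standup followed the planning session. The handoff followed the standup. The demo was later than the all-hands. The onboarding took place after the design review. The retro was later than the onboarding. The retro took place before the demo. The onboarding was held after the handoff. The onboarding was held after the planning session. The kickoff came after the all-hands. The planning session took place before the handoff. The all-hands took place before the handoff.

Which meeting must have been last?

Every other meeting has a chain of constraints placing it before the demo, so the demo is last.

the demo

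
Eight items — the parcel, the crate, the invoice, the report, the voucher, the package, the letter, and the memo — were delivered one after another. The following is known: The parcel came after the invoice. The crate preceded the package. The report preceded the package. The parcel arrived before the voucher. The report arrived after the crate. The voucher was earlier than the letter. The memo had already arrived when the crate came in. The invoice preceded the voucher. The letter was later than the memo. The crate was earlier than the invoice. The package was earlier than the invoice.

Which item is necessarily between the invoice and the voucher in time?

Tracing the constraints gives the invoice → the parcel → the voucher, so the parcel sits after the invoice and before the voucher.
No other item is forced both after the invoice and before the voucher.

the parcel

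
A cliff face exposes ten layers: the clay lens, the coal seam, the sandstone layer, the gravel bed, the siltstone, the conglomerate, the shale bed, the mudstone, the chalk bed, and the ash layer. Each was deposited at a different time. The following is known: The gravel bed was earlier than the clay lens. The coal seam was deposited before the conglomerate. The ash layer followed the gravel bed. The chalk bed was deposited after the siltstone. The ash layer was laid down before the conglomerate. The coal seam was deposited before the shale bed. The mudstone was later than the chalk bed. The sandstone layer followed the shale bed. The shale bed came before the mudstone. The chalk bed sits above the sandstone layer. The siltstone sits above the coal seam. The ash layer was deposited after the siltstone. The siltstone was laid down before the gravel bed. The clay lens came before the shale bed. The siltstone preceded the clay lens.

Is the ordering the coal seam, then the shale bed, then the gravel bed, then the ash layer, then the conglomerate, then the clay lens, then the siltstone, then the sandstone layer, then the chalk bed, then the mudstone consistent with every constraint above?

The constraints require the siltstone before the ash layer, but in the proposed sequence the ash layer appears ahead of the siltstone. That one violation is enough.

no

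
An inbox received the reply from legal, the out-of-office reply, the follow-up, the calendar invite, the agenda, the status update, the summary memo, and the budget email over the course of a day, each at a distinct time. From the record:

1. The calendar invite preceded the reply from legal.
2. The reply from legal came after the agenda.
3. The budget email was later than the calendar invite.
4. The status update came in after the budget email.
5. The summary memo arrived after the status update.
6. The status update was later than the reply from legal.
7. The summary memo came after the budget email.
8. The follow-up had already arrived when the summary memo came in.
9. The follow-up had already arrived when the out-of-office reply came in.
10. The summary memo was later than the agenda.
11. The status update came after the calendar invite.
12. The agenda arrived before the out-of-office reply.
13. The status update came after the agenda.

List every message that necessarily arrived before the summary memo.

Directly stated before the summary memo: the agenda, the budget email, the follow-up, and the status update.
The calendar invite reaches the summary memo via the calendar invite → the status update → the summary memo.
The reply from legal reaches the summary memo via the reply from legal → the status update → the summary memo.

the agenda, the budget email, the calendar invite, the follow-up, the reply from legal, the status update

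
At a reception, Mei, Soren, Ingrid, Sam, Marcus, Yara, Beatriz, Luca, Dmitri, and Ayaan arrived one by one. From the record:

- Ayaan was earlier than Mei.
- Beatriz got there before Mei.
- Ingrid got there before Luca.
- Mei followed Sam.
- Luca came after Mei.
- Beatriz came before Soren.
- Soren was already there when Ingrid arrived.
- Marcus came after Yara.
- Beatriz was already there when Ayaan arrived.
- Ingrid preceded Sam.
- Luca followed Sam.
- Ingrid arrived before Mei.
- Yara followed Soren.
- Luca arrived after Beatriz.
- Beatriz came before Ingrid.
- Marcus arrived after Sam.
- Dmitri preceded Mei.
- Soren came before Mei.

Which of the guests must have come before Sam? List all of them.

Directly stated before Sam: Ingrid.
Beatriz reaches Sam via Beatriz → Ingrid → Sam.
Soren reaches Sam via Soren → Ingrid → Sam.
No chain forces Luca (or any of the others) ahead of Sam.

Beatriz, Ingrid, Soren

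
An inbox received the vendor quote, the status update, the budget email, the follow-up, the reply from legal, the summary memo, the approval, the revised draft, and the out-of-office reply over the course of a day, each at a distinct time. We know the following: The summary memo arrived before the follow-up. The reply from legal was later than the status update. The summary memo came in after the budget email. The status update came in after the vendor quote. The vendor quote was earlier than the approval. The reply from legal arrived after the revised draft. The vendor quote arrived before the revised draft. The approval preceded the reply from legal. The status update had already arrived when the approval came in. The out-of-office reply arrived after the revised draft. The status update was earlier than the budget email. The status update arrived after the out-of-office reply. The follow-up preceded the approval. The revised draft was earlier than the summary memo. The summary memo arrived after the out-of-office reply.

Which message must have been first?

the vendor quote

The vendor quote has a chain of constraints placing it before every other message, so the vendor quote must be first.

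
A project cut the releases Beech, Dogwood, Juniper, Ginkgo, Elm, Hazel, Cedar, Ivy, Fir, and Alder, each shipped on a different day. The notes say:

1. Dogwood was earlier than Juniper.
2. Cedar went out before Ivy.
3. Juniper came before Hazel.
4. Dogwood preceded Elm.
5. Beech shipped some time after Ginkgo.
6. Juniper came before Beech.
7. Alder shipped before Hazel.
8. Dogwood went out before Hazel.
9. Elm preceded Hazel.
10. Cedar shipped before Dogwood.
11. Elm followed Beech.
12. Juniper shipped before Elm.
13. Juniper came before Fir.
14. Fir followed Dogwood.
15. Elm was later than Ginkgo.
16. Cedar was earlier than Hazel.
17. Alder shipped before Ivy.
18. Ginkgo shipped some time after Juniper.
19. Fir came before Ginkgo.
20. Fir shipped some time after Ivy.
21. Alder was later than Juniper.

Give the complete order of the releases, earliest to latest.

The constraints fix every adjacent pair, so only one ordering works:
Cedar → Dogwood → Juniper → Alder → Ivy → Fir → Ginkgo → Beech → Elm → Hazel.

Cedar, Dogwood, Juniper, Alder, Ivy, Fir, Ginkgo, Beech, Elm, Hazel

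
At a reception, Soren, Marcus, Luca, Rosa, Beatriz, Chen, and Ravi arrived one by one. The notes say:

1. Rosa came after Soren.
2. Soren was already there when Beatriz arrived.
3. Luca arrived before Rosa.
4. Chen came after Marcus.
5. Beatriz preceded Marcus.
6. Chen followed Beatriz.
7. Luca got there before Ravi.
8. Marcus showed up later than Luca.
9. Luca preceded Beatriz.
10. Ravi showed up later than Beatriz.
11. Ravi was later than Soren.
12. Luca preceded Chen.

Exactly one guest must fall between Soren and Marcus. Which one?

Tracing the constraints gives Soren → Beatriz → Marcus, so Beatriz sits after Soren and before Marcus.
No other guest is forced both after Soren and before Marcus.

Beatriz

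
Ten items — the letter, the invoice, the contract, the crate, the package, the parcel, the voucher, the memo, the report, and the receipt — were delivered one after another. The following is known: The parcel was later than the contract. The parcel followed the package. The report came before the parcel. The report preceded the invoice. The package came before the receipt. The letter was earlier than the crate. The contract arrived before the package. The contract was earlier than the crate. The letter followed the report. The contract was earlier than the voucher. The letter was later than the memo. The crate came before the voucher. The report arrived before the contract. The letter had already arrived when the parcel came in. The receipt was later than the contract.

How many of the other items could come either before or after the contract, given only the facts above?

Forced before the contract: the report; forced after the contract: the crate, the package, the parcel, the receipt, and the voucher.
That leaves the invoice, the letter, and the memo with no forced order relative to the contract — 3.

3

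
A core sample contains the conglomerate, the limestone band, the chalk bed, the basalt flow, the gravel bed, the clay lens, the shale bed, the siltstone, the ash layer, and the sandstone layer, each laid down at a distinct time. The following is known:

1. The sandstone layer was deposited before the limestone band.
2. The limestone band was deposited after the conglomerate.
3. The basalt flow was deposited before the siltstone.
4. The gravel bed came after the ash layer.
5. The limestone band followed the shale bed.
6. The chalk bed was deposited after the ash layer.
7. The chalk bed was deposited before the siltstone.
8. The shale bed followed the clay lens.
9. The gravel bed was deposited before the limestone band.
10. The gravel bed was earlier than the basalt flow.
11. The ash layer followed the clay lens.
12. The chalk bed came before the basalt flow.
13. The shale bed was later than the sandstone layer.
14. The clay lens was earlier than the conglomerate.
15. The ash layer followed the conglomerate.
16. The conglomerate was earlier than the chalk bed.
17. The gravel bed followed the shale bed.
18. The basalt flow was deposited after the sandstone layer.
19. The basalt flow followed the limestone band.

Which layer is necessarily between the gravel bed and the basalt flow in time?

the limestone band

Tracing the constraints gives the gravel bed → the limestone band → the basalt flow, so the limestone band sits after the gravel bed and before the basalt flow.
No other layer is forced both after the gravel bed and before the basalt flow.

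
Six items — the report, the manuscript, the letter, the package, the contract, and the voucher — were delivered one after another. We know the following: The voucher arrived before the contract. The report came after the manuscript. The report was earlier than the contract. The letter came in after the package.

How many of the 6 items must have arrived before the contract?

3

Directly stated before the contract: the report and the voucher.
The manuscript reaches the contract via the manuscript → the report → the contract.
No chain forces the package (or any of the others) ahead of the contract.
That's the manuscript, the report, and the voucher — 3 in all.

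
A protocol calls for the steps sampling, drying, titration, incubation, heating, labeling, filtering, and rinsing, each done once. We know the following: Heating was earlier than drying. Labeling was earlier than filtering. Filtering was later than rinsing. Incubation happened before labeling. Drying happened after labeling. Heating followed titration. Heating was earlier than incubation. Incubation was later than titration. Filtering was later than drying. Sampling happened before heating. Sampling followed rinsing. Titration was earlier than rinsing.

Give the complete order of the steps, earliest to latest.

titration, rinsing, sampling, heating, incubation, labeling, drying, filtering

The constraints fix every adjacent pair, so only one ordering works:
titration → rinsing → sampling → heating → incubation → labeling → drying → filtering.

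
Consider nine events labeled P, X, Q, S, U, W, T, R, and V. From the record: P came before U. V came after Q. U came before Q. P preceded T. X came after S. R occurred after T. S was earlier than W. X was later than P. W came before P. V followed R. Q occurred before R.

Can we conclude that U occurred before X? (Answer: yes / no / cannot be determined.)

No chain of stated constraints runs from U to X, and none runs from X to U either.
So the relative order of U and X is not fixed by the given facts.

cannot be determined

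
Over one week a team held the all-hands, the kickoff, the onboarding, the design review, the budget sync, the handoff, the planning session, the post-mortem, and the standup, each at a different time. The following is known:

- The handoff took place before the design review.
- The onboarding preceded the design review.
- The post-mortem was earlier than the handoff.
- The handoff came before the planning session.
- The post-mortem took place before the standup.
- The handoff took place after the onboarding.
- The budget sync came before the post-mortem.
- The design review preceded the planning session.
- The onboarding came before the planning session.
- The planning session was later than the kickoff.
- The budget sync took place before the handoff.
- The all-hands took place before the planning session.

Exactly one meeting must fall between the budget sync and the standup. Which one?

Tracing the constraints gives the budget sync → the post-mortem → the standup, so the post-mortem sits after the budget sync and before the standup.
No other meeting is forced both after the budget sync and before the standup.

the post-mortem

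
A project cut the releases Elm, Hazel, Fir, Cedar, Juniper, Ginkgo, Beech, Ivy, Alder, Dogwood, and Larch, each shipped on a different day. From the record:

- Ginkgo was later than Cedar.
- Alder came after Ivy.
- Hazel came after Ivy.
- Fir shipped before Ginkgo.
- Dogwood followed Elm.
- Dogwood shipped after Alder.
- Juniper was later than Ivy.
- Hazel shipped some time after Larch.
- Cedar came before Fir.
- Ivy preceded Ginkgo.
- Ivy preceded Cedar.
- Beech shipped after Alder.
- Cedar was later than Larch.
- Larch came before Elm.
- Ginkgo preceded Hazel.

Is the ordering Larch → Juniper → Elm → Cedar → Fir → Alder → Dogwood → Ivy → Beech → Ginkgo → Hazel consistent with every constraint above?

no

The constraints require Ivy before Juniper, but in the proposed sequence Juniper appears ahead of Ivy. That one violation is enough.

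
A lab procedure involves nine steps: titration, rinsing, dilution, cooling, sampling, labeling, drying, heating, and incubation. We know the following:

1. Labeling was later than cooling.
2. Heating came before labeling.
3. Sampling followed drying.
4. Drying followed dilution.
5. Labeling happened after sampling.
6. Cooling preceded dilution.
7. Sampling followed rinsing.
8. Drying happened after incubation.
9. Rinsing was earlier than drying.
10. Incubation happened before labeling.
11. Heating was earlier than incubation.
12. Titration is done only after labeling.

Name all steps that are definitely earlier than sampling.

Directly stated before sampling: drying and rinsing.
Cooling reaches sampling via cooling → dilution → drying → sampling.
Dilution reaches sampling via dilution → drying → sampling.
Heating reaches sampling via heating → incubation → drying → sampling.
Likewise incubation reaches sampling by chaining the stated constraints.

cooling, dilution, drying, heating, incubation, rinsing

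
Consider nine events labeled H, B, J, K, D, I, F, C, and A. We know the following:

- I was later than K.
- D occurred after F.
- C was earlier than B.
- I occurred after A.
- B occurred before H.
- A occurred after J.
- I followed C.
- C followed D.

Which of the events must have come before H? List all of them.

Directly stated before H: B.
C reaches H via C → B → H.
D reaches H via D → C → B → H.
F reaches H via F → D → C → B → H.
No chain forces I (or any of the others) ahead of H.

B, C, D, F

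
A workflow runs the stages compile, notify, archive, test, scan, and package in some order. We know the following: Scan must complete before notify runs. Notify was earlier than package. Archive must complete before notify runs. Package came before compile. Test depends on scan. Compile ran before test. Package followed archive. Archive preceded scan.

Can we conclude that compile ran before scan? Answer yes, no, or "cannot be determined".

Tracing the constraints gives scan → notify → package → compile, so scan must come before compile.
That means compile cannot be before scan.

no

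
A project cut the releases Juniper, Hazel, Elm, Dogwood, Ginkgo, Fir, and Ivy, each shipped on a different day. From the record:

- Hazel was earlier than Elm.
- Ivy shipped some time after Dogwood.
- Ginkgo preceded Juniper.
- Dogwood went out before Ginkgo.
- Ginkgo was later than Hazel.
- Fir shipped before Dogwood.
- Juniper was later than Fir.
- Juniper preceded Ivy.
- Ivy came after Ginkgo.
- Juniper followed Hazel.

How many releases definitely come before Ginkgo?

Directly stated before Ginkgo: Dogwood and Hazel.
Fir reaches Ginkgo via Fir → Dogwood → Ginkgo.
No chain forces Juniper (or any of the others) ahead of Ginkgo.
That's Dogwood, Fir, and Hazel — 3 in all.

3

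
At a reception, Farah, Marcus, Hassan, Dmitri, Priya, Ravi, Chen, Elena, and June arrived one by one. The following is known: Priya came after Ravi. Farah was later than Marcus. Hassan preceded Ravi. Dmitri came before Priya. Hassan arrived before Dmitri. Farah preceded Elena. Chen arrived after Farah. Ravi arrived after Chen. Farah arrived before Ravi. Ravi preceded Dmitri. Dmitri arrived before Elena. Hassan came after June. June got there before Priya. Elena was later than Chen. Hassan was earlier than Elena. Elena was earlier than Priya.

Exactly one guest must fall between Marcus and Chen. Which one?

Tracing the constraints gives Marcus → Farah → Chen, so Farah sits after Marcus and before Chen.
No other guest is forced both after Marcus and before Chen.

Farah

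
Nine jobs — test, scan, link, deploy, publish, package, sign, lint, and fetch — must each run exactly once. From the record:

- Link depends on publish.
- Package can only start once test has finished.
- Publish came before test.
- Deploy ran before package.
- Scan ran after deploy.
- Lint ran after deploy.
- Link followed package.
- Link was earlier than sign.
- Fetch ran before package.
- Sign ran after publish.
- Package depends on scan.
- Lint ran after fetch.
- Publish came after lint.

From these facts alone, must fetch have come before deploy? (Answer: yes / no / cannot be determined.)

cannot be determined

No chain of stated constraints runs from fetch to deploy, and none runs from deploy to fetch either.
So the relative order of fetch and deploy is not fixed by the given facts.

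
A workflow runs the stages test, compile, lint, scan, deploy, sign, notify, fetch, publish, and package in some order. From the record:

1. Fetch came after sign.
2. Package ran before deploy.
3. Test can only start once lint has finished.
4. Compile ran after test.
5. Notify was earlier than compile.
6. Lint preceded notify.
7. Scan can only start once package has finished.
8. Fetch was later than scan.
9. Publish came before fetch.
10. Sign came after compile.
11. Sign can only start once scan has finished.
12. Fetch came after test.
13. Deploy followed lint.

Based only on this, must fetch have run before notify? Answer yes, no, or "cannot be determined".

Tracing the constraints gives notify → compile → sign → fetch, so notify must come before fetch.
That means fetch cannot be before notify.

no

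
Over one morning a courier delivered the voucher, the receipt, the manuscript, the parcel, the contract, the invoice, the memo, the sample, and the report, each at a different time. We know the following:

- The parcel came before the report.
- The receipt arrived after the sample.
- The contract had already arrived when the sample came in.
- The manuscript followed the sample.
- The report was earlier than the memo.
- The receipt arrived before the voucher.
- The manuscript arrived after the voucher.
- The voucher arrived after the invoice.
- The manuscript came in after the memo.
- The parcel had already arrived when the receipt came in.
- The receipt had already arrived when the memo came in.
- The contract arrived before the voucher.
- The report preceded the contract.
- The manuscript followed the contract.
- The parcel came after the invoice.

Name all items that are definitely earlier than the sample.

Directly stated before the sample: the contract.
The invoice reaches the sample via the invoice → the parcel → the report → the contract → the sample.
The parcel reaches the sample via the parcel → the report → the contract → the sample.
The report reaches the sample via the report → the contract → the sample.
No chain forces the memo (or any of the others) ahead of the sample.

the contract, the invoice, the parcel, the report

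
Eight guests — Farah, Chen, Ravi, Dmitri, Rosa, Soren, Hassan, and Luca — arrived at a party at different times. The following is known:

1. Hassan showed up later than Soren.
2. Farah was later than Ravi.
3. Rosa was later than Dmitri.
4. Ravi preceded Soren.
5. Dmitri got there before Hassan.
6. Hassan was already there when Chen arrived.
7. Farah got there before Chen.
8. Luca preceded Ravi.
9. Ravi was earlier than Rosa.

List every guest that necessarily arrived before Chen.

Directly stated before Chen: Farah and Hassan.
Dmitri reaches Chen via Dmitri → Hassan → Chen.
Luca reaches Chen via Luca → Ravi → Farah → Chen.
Ravi reaches Chen via Ravi → Farah → Chen.
Likewise Soren reaches Chen by chaining the stated constraints.
No chain forces Rosa ahead of Chen.

Dmitri, Farah, Hassan, Luca, Ravi, Soren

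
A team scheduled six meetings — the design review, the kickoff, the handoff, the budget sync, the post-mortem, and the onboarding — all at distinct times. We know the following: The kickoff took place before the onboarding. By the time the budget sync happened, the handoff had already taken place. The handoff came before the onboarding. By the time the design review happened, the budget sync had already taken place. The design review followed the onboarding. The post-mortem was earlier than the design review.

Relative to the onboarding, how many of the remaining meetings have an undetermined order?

Forced before the onboarding: the handoff and the kickoff; forced after the onboarding: the design review.
That leaves the budget sync and the post-mortem with no forced order relative to the onboarding — 2.

2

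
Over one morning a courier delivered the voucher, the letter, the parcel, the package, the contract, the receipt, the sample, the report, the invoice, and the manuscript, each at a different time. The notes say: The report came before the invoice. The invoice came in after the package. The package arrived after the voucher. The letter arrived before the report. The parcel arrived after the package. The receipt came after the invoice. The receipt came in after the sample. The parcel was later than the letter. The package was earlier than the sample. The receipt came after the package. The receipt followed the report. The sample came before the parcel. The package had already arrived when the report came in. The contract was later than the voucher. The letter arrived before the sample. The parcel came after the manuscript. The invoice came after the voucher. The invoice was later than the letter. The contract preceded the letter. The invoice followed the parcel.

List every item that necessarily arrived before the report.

the contract, the letter, the package, the voucher

Directly stated before the report: the letter and the package.
The contract reaches the report via the contract → the letter → the report.
The voucher reaches the report via the voucher → the package → the report.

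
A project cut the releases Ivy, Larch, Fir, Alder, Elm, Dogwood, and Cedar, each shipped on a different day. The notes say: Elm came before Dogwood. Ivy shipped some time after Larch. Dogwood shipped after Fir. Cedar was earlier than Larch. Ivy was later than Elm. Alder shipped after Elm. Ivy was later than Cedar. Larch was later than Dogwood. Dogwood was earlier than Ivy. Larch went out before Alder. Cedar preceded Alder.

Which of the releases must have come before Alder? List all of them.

Directly stated before Alder: Cedar, Elm, and Larch.
Dogwood reaches Alder via Dogwood → Larch → Alder.
Fir reaches Alder via Fir → Dogwood → Larch → Alder.
No chain forces Ivy ahead of Alder.

Cedar, Dogwood, Elm, Fir, Larch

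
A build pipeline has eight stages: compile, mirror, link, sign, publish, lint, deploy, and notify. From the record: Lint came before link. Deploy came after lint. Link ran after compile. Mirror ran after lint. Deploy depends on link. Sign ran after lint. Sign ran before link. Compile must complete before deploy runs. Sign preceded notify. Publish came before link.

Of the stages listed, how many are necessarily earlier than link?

4

Directly stated before link: compile, lint, publish, and sign.
That's compile, lint, publish, and sign — 4 in all.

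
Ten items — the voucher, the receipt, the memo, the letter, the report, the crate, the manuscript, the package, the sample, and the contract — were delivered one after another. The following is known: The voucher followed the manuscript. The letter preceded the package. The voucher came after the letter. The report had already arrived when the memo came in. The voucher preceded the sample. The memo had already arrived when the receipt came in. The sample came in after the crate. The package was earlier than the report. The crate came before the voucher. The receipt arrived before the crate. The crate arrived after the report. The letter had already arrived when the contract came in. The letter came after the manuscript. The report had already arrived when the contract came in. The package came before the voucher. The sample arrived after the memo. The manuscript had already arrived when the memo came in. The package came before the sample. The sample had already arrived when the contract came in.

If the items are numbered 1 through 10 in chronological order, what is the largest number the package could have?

The package must come before the contract, the crate, the memo, the receipt, the report, the sample, and the voucher — 7 items forced after it.
Everything else can be placed before the package in some valid order, so the package can sit as late as position 10 − 7 = 3.

3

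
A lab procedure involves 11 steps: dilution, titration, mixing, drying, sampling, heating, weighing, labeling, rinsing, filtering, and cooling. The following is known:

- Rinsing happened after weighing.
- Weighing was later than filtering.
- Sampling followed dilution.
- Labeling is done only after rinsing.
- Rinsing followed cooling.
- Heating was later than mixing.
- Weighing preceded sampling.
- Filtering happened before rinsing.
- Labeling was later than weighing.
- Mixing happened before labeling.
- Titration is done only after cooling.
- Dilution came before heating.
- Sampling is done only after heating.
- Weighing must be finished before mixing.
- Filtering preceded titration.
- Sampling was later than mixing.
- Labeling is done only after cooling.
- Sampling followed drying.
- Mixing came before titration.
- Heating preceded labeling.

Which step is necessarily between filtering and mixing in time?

Tracing the constraints gives filtering → weighing → mixing, so weighing sits after filtering and before mixing.
No other step is forced both after filtering and before mixing.

weighing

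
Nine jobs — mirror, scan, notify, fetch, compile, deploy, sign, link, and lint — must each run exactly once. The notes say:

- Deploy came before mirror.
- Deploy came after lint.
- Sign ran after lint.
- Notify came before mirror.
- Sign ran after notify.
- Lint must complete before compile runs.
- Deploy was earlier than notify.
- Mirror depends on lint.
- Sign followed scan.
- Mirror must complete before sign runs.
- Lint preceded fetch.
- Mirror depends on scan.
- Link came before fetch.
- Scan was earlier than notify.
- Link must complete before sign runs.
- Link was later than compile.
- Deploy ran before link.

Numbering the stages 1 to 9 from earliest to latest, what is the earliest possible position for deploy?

Lint must come before deploy — 1 forced predecessor.
Nothing else is forced ahead of deploy, so its earliest slot is position 1 + 1 = 2.

2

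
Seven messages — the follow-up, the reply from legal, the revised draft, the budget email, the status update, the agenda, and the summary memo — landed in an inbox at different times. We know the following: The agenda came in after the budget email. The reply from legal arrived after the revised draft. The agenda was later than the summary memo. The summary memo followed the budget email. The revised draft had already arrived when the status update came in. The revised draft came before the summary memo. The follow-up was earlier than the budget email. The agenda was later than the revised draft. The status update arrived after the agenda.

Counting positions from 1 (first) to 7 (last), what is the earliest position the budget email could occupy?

2

The follow-up must come before the budget email — 1 forced predecessor.
Nothing else is forced ahead of the budget email, so its earliest slot is position 1 + 1 = 2.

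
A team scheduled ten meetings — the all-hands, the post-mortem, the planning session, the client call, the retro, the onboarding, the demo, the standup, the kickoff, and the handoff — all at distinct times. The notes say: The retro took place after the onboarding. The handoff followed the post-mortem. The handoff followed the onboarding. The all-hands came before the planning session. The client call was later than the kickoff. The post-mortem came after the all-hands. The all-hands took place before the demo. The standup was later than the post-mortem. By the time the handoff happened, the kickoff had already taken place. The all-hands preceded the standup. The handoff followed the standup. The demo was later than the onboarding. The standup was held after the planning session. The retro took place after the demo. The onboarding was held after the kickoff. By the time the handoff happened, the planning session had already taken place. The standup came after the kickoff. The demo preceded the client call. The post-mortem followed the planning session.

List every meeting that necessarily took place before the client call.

Directly stated before the client call: the demo and the kickoff.
The all-hands reaches the client call via the all-hands → the demo → the client call.
The onboarding reaches the client call via the onboarding → the demo → the client call.

the all-hands, the demo, the kickoff, the onboarding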